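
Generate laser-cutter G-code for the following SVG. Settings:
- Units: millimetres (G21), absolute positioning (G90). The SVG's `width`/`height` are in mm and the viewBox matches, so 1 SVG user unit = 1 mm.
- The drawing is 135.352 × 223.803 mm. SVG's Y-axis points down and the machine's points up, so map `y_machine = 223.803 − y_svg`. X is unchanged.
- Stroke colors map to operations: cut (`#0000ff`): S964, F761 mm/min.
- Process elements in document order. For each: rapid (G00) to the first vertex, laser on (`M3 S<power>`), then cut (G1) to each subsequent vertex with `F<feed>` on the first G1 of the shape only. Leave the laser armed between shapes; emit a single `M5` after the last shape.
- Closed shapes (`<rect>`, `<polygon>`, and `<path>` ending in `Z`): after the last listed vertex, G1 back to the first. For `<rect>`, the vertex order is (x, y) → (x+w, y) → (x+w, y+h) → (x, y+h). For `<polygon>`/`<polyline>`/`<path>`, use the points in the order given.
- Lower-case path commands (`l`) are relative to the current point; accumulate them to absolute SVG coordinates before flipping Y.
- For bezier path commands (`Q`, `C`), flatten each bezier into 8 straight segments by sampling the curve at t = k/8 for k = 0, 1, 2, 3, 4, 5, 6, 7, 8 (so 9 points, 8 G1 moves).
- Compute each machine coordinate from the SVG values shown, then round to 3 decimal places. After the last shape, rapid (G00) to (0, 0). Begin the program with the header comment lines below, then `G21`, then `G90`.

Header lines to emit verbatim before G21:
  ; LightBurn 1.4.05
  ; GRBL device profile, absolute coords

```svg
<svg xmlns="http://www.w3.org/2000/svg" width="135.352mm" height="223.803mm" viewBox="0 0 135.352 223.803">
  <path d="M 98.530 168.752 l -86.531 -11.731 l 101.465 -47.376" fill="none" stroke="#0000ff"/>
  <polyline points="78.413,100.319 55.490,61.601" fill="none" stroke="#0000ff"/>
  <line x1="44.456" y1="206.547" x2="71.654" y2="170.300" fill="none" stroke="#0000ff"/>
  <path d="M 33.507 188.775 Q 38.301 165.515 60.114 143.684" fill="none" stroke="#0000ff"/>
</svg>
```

viewBox `0 0 135.352 223.803` with mm width/height → 1 unit = 1 mm. Flip: y_m = 223.803 − y_svg.

**Shape 1** — `<path>` open polyline, stroke `#0000ff` → cut (S964, F761). Machine vertices: (98.530,55.051) → (11.999,66.782) → (113.464,114.158). Open path.

**Shape 2** — `<polyline>` line segment, stroke `#0000ff` → cut (S964, F761). Machine vertices: (78.413,123.484) → (55.490,162.202). Open path.

**Shape 3** — `<line>` line segment, stroke `#0000ff` → cut (S964, F761). Machine vertices: (44.456,17.256) → (71.654,53.503). Open path.

**Shape 4** — `<path>` quadratic bezier, stroke `#0000ff` → cut (S964, F761). Control points (SVG): P0=(33.507,188.775), P1=(38.301,165.515), P2=(60.114,143.684); sampled at t=k/8. Machine vertices: (33.507,35.028) → (34.971,40.821) → (36.968,46.569) → (39.496,52.272) → (42.556,57.931) → (46.148,63.545) → (50.271,69.114) → (54.927,74.639) → (60.114,80.119). Open path.

; LightBurn 1.4.05
; GRBL device profile, absolute coords
G21
G90
G00 X98.530 Y55.051
M3 S964
G1 X11.999 Y66.782 F761
G1 X113.464 Y114.158
G00 X78.413 Y123.484
M3 S964
G1 X55.490 Y162.202 F761
G00 X44.456 Y17.256
M3 S964
G1 X71.654 Y53.503 F761
G00 X33.507 Y35.028
M3 S964
G1 X34.971 Y40.821 F761
G1 X36.968 Y46.569
G1 X39.496 Y52.272
G1 X42.556 Y57.931
G1 X46.148 Y63.545
G1 X50.271 Y69.114
G1 X54.927 Y74.639
G1 X60.114 Y80.119
M5
G00 X0.000 Y0.000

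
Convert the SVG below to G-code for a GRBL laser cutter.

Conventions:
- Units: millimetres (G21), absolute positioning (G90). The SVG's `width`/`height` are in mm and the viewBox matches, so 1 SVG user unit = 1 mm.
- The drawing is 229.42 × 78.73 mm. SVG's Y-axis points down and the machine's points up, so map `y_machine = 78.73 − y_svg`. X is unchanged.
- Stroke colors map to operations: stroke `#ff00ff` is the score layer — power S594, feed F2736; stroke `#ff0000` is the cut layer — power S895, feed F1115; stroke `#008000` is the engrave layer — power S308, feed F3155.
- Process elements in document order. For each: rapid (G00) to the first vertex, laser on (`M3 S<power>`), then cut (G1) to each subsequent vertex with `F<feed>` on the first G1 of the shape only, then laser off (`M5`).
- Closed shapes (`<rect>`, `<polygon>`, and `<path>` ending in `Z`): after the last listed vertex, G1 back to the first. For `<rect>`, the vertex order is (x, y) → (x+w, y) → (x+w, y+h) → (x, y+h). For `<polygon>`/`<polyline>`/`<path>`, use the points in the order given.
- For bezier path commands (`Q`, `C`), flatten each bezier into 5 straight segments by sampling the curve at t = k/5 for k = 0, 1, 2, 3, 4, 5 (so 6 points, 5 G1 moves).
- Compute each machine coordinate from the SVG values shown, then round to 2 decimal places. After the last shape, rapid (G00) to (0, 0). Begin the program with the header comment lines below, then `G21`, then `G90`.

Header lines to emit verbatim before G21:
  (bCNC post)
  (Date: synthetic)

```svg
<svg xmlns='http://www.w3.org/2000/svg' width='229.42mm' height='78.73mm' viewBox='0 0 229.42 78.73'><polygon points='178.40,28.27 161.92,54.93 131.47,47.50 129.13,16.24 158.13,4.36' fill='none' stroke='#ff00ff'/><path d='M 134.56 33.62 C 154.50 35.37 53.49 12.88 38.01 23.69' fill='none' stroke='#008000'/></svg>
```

(bCNC post)
(Date: synthetic)
G21
G90
G00 X178.40 Y50.46
M3 S594
G1 X161.92 Y23.80 F2736
G1 X131.47 Y31.23
G1 X129.13 Y62.49
G1 X158.13 Y74.37
G1 X178.40 Y50.46
M5
G00 X134.56 Y45.11
M3 S308
G1 X133.66 Y46.51 F3155
G1 X113.65 Y50.96
G1 X84.43 Y55.71
G1 X55.91 Y57.99
G1 X38.01 Y55.04
M5
G00 X0.00 Y0.00

1 u = 1 mm; y_m = 78.73 − y.

[1] `<polygon>` regular polygon, #ff00ff→score S594 F2736: (178.40,50.46) → (161.92,23.80) → (131.47,31.23) → (129.13,62.49) → (158.13,74.37) → (178.40,50.46) (closed)

[2] `<path>` cubic bezier, #008000→engrave S308 F3155: (134.56,45.11) → (133.66,46.51) → (113.65,50.96) → (84.43,55.71) → (55.91,57.99) → (38.01,55.04)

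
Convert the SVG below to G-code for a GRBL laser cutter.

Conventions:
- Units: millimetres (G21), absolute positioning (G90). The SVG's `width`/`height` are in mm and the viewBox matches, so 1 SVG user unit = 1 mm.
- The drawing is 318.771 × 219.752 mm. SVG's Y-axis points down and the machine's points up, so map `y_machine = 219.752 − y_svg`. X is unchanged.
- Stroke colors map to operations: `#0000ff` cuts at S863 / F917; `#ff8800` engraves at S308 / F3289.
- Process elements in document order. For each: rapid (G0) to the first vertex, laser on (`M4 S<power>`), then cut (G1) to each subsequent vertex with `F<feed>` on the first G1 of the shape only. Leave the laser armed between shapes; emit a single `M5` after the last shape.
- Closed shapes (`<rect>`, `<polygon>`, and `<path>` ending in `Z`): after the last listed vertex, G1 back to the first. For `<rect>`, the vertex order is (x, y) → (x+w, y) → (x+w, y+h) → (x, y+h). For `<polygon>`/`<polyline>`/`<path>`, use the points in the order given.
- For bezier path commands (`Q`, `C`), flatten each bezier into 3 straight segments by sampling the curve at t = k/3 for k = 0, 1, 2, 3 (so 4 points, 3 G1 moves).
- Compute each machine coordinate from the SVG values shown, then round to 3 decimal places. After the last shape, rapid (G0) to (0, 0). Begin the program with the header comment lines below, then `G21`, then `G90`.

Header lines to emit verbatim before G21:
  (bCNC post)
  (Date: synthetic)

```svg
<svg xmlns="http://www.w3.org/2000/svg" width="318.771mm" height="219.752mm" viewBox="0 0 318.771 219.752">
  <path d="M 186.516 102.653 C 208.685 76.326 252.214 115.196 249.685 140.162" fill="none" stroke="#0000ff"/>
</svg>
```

(bCNC post)
(Date: synthetic)
G21
G90
G0 X186.516 Y117.099
M4 S863
G1 X213.308 Y124.623 F917
G1 X239.358 Y106.261
G1 X249.685 Y79.590
M5
G0 X0.000 Y0.000

1 u = 1 mm; y_m = 219.752 − y.

[1] `<path>` cubic bezier, #0000ff→cut S863 F917: (186.516,117.099) → (213.308,124.623) → (239.358,106.261) → (249.685,79.590)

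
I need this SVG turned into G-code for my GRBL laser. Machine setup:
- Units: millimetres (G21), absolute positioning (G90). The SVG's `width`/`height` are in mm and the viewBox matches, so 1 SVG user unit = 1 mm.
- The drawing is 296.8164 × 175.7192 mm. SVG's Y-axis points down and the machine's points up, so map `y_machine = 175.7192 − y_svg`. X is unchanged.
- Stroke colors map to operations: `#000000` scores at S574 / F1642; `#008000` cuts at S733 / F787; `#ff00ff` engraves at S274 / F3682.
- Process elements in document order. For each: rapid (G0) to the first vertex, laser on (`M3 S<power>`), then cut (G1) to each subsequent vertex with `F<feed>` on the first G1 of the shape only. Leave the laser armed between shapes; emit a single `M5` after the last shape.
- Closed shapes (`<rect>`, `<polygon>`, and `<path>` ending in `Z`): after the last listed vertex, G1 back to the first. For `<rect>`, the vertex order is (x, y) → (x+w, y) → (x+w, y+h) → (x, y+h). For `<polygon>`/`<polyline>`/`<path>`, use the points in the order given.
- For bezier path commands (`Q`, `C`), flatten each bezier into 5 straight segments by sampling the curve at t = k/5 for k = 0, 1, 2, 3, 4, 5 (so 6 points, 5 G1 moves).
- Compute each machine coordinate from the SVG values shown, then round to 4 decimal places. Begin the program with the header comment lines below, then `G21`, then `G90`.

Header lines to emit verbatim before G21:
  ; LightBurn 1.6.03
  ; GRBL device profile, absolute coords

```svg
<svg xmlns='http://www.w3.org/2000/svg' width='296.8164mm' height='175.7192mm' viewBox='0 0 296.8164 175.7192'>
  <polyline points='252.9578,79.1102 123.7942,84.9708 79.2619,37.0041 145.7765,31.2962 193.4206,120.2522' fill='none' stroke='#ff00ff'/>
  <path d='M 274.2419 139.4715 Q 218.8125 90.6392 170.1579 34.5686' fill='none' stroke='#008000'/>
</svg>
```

viewBox `0 0 296.8164 175.7192` with mm width/height → 1 unit = 1 mm. Flip: y_m = 175.7192 − y_svg.

**Shape 1** — `<polyline>` open polyline, stroke `#ff00ff` → engrave (S274, F3682). Machine vertices: (252.9578,96.6090) → (123.7942,90.7484) → (79.2619,138.7151) → (145.7765,144.4230) → (193.4206,55.4670). Open path.

**Shape 2** — `<path>` quadratic bezier, stroke `#008000` → cut (S733, F787). Control points (SVG): P0=(274.2419,139.4715), P1=(218.8125,90.6392), P2=(170.1579,34.5686); sampled at t=k/5. Machine vertices: (274.2419,36.2477) → (252.3411,56.0702) → (230.9823,76.4717) → (210.1655,97.4522) → (189.8907,119.0119) → (170.1579,141.1506). Open path.

; LightBurn 1.6.03
; GRBL device profile, absolute coords
G21
G90
G0 X252.9578 Y96.6090
M3 S274
G1 X123.7942 Y90.7484 F3682
G1 X79.2619 Y138.7151
G1 X145.7765 Y144.4230
G1 X193.4206 Y55.4670
G0 X274.2419 Y36.2477
M3 S733
G1 X252.3411 Y56.0702 F787
G1 X230.9823 Y76.4717
G1 X210.1655 Y97.4522
G1 X189.8907 Y119.0119
G1 X170.1579 Y141.1506
M5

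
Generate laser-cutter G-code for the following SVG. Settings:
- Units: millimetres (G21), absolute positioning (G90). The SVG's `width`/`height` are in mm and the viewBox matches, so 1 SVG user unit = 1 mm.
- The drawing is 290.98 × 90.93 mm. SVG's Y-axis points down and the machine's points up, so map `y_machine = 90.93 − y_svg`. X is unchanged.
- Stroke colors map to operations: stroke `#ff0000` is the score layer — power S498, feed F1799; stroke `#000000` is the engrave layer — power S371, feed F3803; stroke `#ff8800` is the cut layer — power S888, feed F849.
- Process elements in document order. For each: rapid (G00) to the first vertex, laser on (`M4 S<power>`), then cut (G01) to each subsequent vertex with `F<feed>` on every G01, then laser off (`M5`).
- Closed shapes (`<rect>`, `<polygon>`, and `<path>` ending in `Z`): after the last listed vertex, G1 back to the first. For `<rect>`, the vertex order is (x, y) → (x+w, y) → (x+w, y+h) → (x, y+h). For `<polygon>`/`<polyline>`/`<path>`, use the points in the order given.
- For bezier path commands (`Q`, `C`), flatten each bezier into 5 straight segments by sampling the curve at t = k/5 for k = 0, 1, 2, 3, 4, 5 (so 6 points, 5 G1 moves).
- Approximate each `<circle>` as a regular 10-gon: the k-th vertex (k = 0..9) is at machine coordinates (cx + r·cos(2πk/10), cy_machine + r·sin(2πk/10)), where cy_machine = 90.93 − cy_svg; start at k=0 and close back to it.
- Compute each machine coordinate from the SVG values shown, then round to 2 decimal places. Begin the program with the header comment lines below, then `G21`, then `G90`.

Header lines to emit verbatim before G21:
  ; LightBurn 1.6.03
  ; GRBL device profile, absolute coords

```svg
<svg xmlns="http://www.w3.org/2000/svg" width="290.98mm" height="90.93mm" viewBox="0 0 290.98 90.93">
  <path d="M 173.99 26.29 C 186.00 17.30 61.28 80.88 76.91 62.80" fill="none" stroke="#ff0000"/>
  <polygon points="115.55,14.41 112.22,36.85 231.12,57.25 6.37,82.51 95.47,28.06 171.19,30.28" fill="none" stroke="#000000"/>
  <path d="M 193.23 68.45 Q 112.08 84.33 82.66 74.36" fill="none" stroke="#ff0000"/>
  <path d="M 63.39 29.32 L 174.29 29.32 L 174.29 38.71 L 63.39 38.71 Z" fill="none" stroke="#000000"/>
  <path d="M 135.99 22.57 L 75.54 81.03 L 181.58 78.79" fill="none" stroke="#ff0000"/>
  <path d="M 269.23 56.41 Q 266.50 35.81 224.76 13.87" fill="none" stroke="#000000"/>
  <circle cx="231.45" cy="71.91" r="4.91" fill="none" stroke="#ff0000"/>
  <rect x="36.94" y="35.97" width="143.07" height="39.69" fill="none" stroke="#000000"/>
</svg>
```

; LightBurn 1.6.03
; GRBL device profile, absolute coords
G21
G90
G00 X173.99 Y64.64
M4 S498
G01 X167.01 Y62.56 F1799
G01 X140.50 Y50.47 F1799
G01 X107.79 Y35.76 F1799
G01 X82.16 Y25.85 F1799
G01 X76.91 Y28.13 F1799
M5
G00 X115.55 Y76.52
M4 S371
G01 X112.22 Y54.08 F3803
G01 X231.12 Y33.68 F3803
G01 X6.37 Y8.42 F3803
G01 X95.47 Y62.87 F3803
G01 X171.19 Y60.65 F3803
G01 X115.55 Y76.52 F3803
M5
G00 X193.23 Y22.48
M4 S498
G01 X162.84 Y17.16 F1799
G01 X136.59 Y13.91 F1799
G01 X114.47 Y12.73 F1799
G01 X96.50 Y13.62 F1799
G01 X82.66 Y16.57 F1799
M5
G00 X63.39 Y61.61
M4 S371
G01 X174.29 Y61.61 F3803
G01 X174.29 Y52.22 F3803
G01 X63.39 Y52.22 F3803
G01 X63.39 Y61.61 F3803
M5
G00 X135.99 Y68.36
M4 S498
G01 X75.54 Y9.90 F1799
G01 X181.58 Y12.14 F1799
M5
G00 X269.23 Y34.52
M4 S371
G01 X266.58 Y42.81 F3803
G01 X260.80 Y51.21 F3803
G01 X251.91 Y59.72 F3803
G01 X239.90 Y68.34 F3803
G01 X224.76 Y77.06 F3803
M5
G00 X236.36 Y19.02
M4 S498
G01 X235.42 Y21.91 F1799
G01 X232.97 Y23.69 F1799
G01 X229.93 Y23.69 F1799
G01 X227.48 Y21.91 F1799
G01 X226.54 Y19.02 F1799
G01 X227.48 Y16.13 F1799
G01 X229.93 Y14.35 F1799
G01 X232.97 Y14.35 F1799
G01 X235.42 Y16.13 F1799
G01 X236.36 Y19.02 F1799
M5
G00 X36.94 Y54.96
M4 S371
G01 X180.01 Y54.96 F3803
G01 X180.01 Y15.27 F3803
G01 X36.94 Y15.27 F3803
G01 X36.94 Y54.96 F3803
M5

viewBox `0 0 290.98 90.93` with mm width/height → 1 unit = 1 mm. Flip: y_m = 90.93 − y_svg.

**Shape 1** — `<path>` cubic bezier, stroke `#ff0000` → score (S498, F1799). Control points (SVG): P0=(173.99,26.29), P1=(186.00,17.30), P2=(61.28,80.88), P3=(76.91,62.80); sampled at t=k/5. Machine vertices: (173.99,64.64) → (167.01,62.56) → (140.50,50.47) → (107.79,35.76) → (82.16,25.85) → (76.91,28.13). Open path.

**Shape 2** — `<polygon>` closed polygon, stroke `#000000` → engrave (S371, F3803). Machine vertices: (115.55,76.52) → (112.22,54.08) → (231.12,33.68) → (6.37,8.42) → (95.47,62.87) → (171.19,60.65) → (115.55,76.52). Closed: final G1 returns to the first vertex.

**Shape 3** — `<path>` quadratic bezier, stroke `#ff0000` → score (S498, F1799). Control points (SVG): P0=(193.23,68.45), P1=(112.08,84.33), P2=(82.66,74.36); sampled at t=k/5. Machine vertices: (193.23,22.48) → (162.84,17.16) → (136.59,13.91) → (114.47,12.73) → (96.50,13.62) → (82.66,16.57). Open path.

**Shape 4** — `<path>` rectangle, stroke `#000000` → engrave (S371, F3803). Machine vertices: (63.39,61.61) → (174.29,61.61) → (174.29,52.22) → (63.39,52.22) → (63.39,61.61). Closed: final G1 returns to the first vertex.

**Shape 5** — `<path>` open polyline, stroke `#ff0000` → score (S498, F1799). Machine vertices: (135.99,68.36) → (75.54,9.90) → (181.58,12.14). Open path.

**Shape 6** — `<path>` quadratic bezier, stroke `#000000` → engrave (S371, F3803). Control points (SVG): P0=(269.23,56.41), P1=(266.50,35.81), P2=(224.76,13.87); sampled at t=k/5. Machine vertices: (269.23,34.52) → (266.58,42.81) → (260.80,51.21) → (251.91,59.72) → (239.90,68.34) → (224.76,77.06). Open path.

**Shape 7** — `<circle>` circle, stroke `#ff0000` → score (S498, F1799). Machine vertices: (236.36,19.02) → (235.42,21.91) → (232.97,23.69) → (229.93,23.69) → (227.48,21.91) → (226.54,19.02) → (227.48,16.13) → (229.93,14.35) → (232.97,14.35) → (235.42,16.13) → (236.36,19.02). Closed: final G1 returns to the first vertex.

**Shape 8** — `<rect>` rectangle, stroke `#000000` → engrave (S371, F3803). Machine vertices: (36.94,54.96) → (180.01,54.96) → (180.01,15.27) → (36.94,15.27) → (36.94,54.96). Closed: final G1 returns to the first vertex.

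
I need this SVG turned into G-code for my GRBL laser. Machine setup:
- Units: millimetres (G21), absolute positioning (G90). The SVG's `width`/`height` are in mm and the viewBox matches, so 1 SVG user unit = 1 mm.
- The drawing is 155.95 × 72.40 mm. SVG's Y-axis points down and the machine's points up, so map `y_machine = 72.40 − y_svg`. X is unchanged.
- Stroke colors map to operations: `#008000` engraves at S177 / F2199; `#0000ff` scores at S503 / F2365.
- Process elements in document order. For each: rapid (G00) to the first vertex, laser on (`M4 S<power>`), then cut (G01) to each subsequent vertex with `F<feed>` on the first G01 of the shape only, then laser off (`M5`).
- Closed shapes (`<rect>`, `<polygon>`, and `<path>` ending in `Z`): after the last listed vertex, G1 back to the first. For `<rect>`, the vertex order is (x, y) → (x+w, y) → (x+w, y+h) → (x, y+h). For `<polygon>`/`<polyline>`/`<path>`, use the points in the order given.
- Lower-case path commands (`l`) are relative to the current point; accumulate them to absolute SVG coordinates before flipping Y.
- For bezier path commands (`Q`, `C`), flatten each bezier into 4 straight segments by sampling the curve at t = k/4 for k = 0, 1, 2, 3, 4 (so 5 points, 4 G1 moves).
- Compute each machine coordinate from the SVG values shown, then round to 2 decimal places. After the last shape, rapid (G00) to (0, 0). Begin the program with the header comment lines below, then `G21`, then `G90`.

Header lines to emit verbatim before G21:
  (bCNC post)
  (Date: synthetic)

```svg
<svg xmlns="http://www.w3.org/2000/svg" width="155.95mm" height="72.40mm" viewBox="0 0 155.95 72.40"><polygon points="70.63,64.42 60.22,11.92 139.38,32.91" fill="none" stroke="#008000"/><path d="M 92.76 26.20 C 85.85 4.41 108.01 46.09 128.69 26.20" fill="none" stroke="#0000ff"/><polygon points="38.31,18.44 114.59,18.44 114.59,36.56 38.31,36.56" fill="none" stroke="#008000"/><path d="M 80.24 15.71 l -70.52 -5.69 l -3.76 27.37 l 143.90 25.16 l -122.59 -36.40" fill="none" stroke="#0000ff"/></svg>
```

1 u = 1 mm; y_m = 72.40 − y.

[1] `<polygon>` closed polygon, #008000→engrave S177 F2199: (70.63,7.98) → (60.22,60.48) → (139.38,39.49) → (70.63,7.98) (closed)

[2] `<path>` cubic bezier, #0000ff→score S503 F2365: (92.76,46.20) → (92.55,52.60) → (100.38,46.91) → (113.38,40.87) → (128.69,46.20)

[3] `<polygon>` rectangle, #008000→engrave S177 F2199: (38.31,53.96) → (114.59,53.96) → (114.59,35.84) → (38.31,35.84) → (38.31,53.96) (closed)

[4] `<path>` open polyline, #0000ff→score S503 F2365: (80.24,56.69) → (9.72,62.38) → (5.96,35.01) → (149.86,9.85) → (27.27,46.25)

(bCNC post)
(Date: synthetic)
G21
G90
G00 X70.63 Y7.98
M4 S177
G01 X60.22 Y60.48 F2199
G01 X139.38 Y39.49
G01 X70.63 Y7.98
M5
G00 X92.76 Y46.20
M4 S503
G01 X92.55 Y52.60 F2365
G01 X100.38 Y46.91
G01 X113.38 Y40.87
G01 X128.69 Y46.20
M5
G00 X38.31 Y53.96
M4 S177
G01 X114.59 Y53.96 F2199
G01 X114.59 Y35.84
G01 X38.31 Y35.84
G01 X38.31 Y53.96
M5
G00 X80.24 Y56.69
M4 S503
G01 X9.72 Y62.38 F2365
G01 X5.96 Y35.01
G01 X149.86 Y9.85
G01 X27.27 Y46.25
M5
G00 X0.00 Y0.00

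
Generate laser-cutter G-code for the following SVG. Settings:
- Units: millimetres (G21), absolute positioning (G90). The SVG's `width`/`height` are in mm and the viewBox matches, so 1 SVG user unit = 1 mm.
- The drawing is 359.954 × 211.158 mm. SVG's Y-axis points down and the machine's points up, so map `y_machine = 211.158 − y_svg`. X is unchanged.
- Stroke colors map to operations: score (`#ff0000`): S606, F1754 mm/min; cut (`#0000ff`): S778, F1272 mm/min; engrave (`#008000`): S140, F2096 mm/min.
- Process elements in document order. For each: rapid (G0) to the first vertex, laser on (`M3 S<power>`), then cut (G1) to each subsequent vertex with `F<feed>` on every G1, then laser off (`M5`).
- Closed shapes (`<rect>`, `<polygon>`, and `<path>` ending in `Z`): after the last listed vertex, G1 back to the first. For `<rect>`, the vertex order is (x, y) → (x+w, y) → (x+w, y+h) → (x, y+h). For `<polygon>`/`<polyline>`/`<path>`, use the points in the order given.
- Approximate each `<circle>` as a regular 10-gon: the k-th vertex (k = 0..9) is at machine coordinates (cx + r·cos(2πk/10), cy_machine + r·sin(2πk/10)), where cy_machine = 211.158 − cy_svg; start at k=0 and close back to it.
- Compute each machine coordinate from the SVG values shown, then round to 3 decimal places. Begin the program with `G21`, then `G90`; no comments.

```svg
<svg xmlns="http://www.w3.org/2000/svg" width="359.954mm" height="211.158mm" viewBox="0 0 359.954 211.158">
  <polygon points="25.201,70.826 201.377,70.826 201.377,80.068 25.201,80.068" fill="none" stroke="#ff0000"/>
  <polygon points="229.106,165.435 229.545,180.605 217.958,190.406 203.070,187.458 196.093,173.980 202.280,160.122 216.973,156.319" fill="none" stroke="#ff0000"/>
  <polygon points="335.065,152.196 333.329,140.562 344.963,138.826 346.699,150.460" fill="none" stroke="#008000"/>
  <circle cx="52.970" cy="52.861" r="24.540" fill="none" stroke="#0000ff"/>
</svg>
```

Since the viewBox matches the mm dimensions, user units are millimetres directly. The only transform is the Y-flip y_m = 211.158 − y_svg.

Shape 1 is a rectangle drawn with `<polygon>`. Its stroke #ff0000 means score at S606, F1754. After flipping Y the toolpath is (25.201,140.332) → (201.377,140.332) → (201.377,131.090) → (25.201,131.090) → (25.201,140.332), returning to the start.

Shape 2 is a regular polygon drawn with `<polygon>`. Its stroke #ff0000 means score at S606, F1754. After flipping Y the toolpath is (229.106,45.723) → (229.545,30.553) → (217.958,20.752) → (203.070,23.700) → (196.093,37.178) → (202.280,51.036) → (216.973,54.839) → (229.106,45.723), returning to the start.

Shape 3 is a regular polygon drawn with `<polygon>`. Its stroke #008000 means engrave at S140, F2096. After flipping Y the toolpath is (335.065,58.962) → (333.329,70.596) → (344.963,72.332) → (346.699,60.698) → (335.065,58.962), returning to the start.

Shape 4 is a circle drawn with `<circle>`. Its stroke #0000ff means cut at S778, F1272. After flipping Y the toolpath is (77.510,158.297) → (72.823,172.721) → (60.553,181.636) → (45.387,181.636) → (33.117,172.721) → (28.430,158.297) → (33.117,143.873) → (45.387,134.958) → (60.553,134.958) → (72.823,143.873) → (77.510,158.297), returning to the start.

G21
G90
G0 X25.201 Y140.332
M3 S606
G1 X201.377 Y140.332 F1754
G1 X201.377 Y131.090 F1754
G1 X25.201 Y131.090 F1754
G1 X25.201 Y140.332 F1754
M5
G0 X229.106 Y45.723
M3 S606
G1 X229.545 Y30.553 F1754
G1 X217.958 Y20.752 F1754
G1 X203.070 Y23.700 F1754
G1 X196.093 Y37.178 F1754
G1 X202.280 Y51.036 F1754
G1 X216.973 Y54.839 F1754
G1 X229.106 Y45.723 F1754
M5
G0 X335.065 Y58.962
M3 S140
G1 X333.329 Y70.596 F2096
G1 X344.963 Y72.332 F2096
G1 X346.699 Y60.698 F2096
G1 X335.065 Y58.962 F2096
M5
G0 X77.510 Y158.297
M3 S778
G1 X72.823 Y172.721 F1272
G1 X60.553 Y181.636 F1272
G1 X45.387 Y181.636 F1272
G1 X33.117 Y172.721 F1272
G1 X28.430 Y158.297 F1272
G1 X33.117 Y143.873 F1272
G1 X45.387 Y134.958 F1272
G1 X60.553 Y134.958 F1272
G1 X72.823 Y143.873 F1272
G1 X77.510 Y158.297 F1272
M5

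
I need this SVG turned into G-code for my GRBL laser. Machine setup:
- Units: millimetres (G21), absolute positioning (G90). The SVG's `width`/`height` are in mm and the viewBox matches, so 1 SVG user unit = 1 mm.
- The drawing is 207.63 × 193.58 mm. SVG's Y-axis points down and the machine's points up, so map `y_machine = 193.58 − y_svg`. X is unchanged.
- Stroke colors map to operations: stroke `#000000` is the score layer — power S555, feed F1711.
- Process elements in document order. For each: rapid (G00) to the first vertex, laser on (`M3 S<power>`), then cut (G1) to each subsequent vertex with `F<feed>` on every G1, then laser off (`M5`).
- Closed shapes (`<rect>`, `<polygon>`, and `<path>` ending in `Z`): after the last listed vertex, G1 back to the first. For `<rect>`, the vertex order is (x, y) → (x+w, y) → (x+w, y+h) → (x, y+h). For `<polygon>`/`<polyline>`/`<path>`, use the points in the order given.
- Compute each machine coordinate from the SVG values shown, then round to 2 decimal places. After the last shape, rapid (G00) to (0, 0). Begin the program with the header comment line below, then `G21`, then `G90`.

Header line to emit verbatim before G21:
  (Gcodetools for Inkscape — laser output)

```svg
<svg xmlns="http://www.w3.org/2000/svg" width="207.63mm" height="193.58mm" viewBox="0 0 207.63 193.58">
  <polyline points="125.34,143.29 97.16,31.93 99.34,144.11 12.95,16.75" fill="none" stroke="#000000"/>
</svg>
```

(Gcodetools for Inkscape — laser output)
G21
G90
G00 X125.34 Y50.29
M3 S555
G1 X97.16 Y161.65 F1711
G1 X99.34 Y49.47 F1711
G1 X12.95 Y176.83 F1711
M5
G00 X0.00 Y0.00

Since the viewBox matches the mm dimensions, user units are millimetres directly. The only transform is the Y-flip y_m = 193.58 − y_svg.

Shape 1 is a open polyline drawn with `<polyline>`. Its stroke #000000 means score at S555, F1711. After flipping Y the toolpath is (125.34,50.29) → (97.16,161.65) → (99.34,49.47) → (12.95,176.83).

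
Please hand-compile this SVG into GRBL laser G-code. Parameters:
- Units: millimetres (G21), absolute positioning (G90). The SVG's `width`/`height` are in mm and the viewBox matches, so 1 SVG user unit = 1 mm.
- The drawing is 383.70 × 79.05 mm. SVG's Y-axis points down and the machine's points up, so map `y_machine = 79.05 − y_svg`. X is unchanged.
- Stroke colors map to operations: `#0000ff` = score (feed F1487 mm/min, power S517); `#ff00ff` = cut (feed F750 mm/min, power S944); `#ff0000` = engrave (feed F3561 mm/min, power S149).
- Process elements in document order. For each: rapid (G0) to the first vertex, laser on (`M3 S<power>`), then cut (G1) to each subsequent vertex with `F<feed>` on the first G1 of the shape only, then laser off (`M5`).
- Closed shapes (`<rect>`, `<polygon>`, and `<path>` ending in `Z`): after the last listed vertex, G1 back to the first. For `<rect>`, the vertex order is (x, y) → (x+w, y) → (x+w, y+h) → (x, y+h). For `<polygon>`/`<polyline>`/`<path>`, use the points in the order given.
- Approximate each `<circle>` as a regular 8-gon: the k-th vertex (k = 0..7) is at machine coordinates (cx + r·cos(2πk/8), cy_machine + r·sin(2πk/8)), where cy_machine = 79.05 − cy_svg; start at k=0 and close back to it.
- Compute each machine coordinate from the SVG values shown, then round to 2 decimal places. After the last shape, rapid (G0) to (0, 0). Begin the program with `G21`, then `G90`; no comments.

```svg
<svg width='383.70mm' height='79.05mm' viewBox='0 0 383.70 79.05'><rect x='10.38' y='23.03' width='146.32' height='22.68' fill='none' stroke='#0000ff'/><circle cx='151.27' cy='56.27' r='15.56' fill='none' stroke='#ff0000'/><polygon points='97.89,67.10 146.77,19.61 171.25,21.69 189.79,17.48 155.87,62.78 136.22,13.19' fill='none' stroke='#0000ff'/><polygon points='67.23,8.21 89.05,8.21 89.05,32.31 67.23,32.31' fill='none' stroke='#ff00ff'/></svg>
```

G21
G90
G0 X10.38 Y56.02
M3 S517
G1 X156.70 Y56.02 F1487
G1 X156.70 Y33.34
G1 X10.38 Y33.34
G1 X10.38 Y56.02
M5
G0 X166.83 Y22.78
M3 S149
G1 X162.27 Y33.78 F3561
G1 X151.27 Y38.34
G1 X140.27 Y33.78
G1 X135.71 Y22.78
G1 X140.27 Y11.78
G1 X151.27 Y7.22
G1 X162.27 Y11.78
G1 X166.83 Y22.78
M5
G0 X97.89 Y11.95
M3 S517
G1 X146.77 Y59.44 F1487
G1 X171.25 Y57.36
G1 X189.79 Y61.57
G1 X155.87 Y16.27
G1 X136.22 Y65.86
G1 X97.89 Y11.95
M5
G0 X67.23 Y70.84
M3 S944
G1 X89.05 Y70.84 F750
G1 X89.05 Y46.74
G1 X67.23 Y46.74
G1 X67.23 Y70.84
M5
G0 X0.00 Y0.00

1 u = 1 mm; y_m = 79.05 − y.

[1] `<rect>` rectangle, #0000ff→score S517 F1487: (10.38,56.02) → (156.70,56.02) → (156.70,33.34) → (10.38,33.34) → (10.38,56.02) (closed)

[2] `<circle>` circle, #ff0000→engrave S149 F3561: (166.83,22.78) → (162.27,33.78) → (151.27,38.34) → (140.27,33.78) → (135.71,22.78) → (140.27,11.78) → (151.27,7.22) → (162.27,11.78) → (166.83,22.78) (closed)

[3] `<polygon>` closed polygon, #0000ff→score S517 F1487: (97.89,11.95) → (146.77,59.44) → (171.25,57.36) → (189.79,61.57) → (155.87,16.27) → (136.22,65.86) → (97.89,11.95) (closed)

[4] `<polygon>` rectangle, #ff00ff→cut S944 F750: (67.23,70.84) → (89.05,70.84) → (89.05,46.74) → (67.23,46.74) → (67.23,70.84) (closed)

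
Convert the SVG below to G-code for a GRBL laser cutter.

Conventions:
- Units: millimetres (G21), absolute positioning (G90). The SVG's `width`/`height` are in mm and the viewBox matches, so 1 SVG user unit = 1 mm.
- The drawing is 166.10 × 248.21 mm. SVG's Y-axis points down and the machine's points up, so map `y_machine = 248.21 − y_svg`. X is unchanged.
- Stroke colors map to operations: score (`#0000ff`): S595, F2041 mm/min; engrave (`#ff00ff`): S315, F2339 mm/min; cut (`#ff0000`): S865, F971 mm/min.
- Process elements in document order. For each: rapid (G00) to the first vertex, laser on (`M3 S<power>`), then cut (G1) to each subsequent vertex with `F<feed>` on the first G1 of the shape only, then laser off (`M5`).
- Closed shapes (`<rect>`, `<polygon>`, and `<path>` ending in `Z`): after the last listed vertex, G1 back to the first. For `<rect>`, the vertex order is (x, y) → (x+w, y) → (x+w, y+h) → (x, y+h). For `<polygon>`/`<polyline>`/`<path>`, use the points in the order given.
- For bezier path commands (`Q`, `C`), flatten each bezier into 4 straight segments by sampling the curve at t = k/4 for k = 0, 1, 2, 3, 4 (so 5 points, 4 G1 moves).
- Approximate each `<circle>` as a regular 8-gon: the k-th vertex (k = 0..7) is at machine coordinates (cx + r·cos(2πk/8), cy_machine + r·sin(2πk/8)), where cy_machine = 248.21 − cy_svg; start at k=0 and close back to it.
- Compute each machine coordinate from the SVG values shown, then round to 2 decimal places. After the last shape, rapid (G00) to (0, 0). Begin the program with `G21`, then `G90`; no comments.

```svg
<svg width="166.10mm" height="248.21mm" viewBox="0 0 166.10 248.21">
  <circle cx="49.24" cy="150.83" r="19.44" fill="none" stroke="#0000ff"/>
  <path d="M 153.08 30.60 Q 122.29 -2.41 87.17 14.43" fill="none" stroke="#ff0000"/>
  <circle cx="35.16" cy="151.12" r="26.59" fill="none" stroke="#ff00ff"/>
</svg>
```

Since the viewBox matches the mm dimensions, user units are millimetres directly. The only transform is the Y-flip y_m = 248.21 − y_svg.

Shape 1 is a circle drawn with `<circle>`. Its stroke #0000ff means score at S595, F2041. After flipping Y the toolpath is (68.68,97.38) → (62.99,111.13) → (49.24,116.82) → (35.49,111.13) → (29.80,97.38) → (35.49,83.63) → (49.24,77.94) → (62.99,83.63) → (68.68,97.38), returning to the start.

Shape 2 is a quadratic bezier drawn with `<path>`. Its stroke #ff0000 means cut at S865, F971. After flipping Y the toolpath is (153.08,217.61) → (137.41,231.00) → (121.21,238.16) → (104.46,239.08) → (87.17,233.78).

Shape 3 is a circle drawn with `<circle>`. Its stroke #ff00ff means engrave at S315, F2339. After flipping Y the toolpath is (61.75,97.09) → (53.96,115.89) → (35.16,123.68) → (16.36,115.89) → (8.57,97.09) → (16.36,78.29) → (35.16,70.50) → (53.96,78.29) → (61.75,97.09), returning to the start.

G21
G90
G00 X68.68 Y97.38
M3 S595
G1 X62.99 Y111.13 F2041
G1 X49.24 Y116.82
G1 X35.49 Y111.13
G1 X29.80 Y97.38
G1 X35.49 Y83.63
G1 X49.24 Y77.94
G1 X62.99 Y83.63
G1 X68.68 Y97.38
M5
G00 X153.08 Y217.61
M3 S865
G1 X137.41 Y231.00 F971
G1 X121.21 Y238.16
G1 X104.46 Y239.08
G1 X87.17 Y233.78
M5
G00 X61.75 Y97.09
M3 S315
G1 X53.96 Y115.89 F2339
G1 X35.16 Y123.68
G1 X16.36 Y115.89
G1 X8.57 Y97.09
G1 X16.36 Y78.29
G1 X35.16 Y70.50
G1 X53.96 Y78.29
G1 X61.75 Y97.09
M5
G00 X0.00 Y0.00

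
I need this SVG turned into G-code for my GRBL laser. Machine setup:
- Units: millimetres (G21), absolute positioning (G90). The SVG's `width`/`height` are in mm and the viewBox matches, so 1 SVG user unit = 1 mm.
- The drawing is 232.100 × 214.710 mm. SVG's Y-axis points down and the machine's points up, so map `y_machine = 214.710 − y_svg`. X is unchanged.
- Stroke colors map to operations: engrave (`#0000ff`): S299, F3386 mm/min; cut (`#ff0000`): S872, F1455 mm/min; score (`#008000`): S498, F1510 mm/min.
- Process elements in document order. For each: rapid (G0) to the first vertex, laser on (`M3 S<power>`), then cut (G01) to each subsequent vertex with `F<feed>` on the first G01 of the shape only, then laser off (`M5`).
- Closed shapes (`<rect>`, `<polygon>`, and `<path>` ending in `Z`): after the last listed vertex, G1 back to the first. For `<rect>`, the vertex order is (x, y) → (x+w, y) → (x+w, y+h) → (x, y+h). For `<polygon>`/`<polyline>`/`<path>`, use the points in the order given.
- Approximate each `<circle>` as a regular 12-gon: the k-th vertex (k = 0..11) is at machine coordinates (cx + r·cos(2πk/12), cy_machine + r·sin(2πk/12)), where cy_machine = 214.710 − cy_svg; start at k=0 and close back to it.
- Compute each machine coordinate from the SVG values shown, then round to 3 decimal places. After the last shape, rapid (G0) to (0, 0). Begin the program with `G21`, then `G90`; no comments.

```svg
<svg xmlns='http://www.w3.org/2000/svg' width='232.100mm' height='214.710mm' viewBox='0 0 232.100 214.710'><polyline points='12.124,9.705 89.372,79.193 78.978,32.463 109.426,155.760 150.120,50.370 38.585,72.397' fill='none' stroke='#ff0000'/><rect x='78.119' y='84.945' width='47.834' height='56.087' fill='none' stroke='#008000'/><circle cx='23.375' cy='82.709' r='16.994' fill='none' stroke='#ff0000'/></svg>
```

G21
G90
G0 X12.124 Y205.005
M3 S872
G01 X89.372 Y135.517 F1455
G01 X78.978 Y182.247
G01 X109.426 Y58.950
G01 X150.120 Y164.340
G01 X38.585 Y142.313
M5
G0 X78.119 Y129.765
M3 S498
G01 X125.953 Y129.765 F1510
G01 X125.953 Y73.678
G01 X78.119 Y73.678
G01 X78.119 Y129.765
M5
G0 X40.369 Y132.001
M3 S872
G01 X38.092 Y140.498 F1455
G01 X31.872 Y146.718
G01 X23.375 Y148.995
G01 X14.878 Y146.718
G01 X8.658 Y140.498
G01 X6.381 Y132.001
G01 X8.658 Y123.504
G01 X14.878 Y117.284
G01 X23.375 Y115.007
G01 X31.872 Y117.284
G01 X38.092 Y123.504
G01 X40.369 Y132.001
M5
G0 X0.000 Y0.000

1 u = 1 mm; y_m = 214.710 − y.

[1] `<polyline>` open polyline, #ff0000→cut S872 F1455: (12.124,205.005) → (89.372,135.517) → (78.978,182.247) → (109.426,58.950) → (150.120,164.340) → (38.585,142.313)

[2] `<rect>` rectangle, #008000→score S498 F1510: (78.119,129.765) → (125.953,129.765) → (125.953,73.678) → (78.119,73.678) → (78.119,129.765) (closed)

[3] `<circle>` circle, #ff0000→cut S872 F1455: (40.369,132.001) → (38.092,140.498) → (31.872,146.718) → (23.375,148.995) → (14.878,146.718) → (8.658,140.498) → (6.381,132.001) → (8.658,123.504) → (14.878,117.284) → (23.375,115.007) → (31.872,117.284) → (38.092,123.504) → (40.369,132.001) (closed)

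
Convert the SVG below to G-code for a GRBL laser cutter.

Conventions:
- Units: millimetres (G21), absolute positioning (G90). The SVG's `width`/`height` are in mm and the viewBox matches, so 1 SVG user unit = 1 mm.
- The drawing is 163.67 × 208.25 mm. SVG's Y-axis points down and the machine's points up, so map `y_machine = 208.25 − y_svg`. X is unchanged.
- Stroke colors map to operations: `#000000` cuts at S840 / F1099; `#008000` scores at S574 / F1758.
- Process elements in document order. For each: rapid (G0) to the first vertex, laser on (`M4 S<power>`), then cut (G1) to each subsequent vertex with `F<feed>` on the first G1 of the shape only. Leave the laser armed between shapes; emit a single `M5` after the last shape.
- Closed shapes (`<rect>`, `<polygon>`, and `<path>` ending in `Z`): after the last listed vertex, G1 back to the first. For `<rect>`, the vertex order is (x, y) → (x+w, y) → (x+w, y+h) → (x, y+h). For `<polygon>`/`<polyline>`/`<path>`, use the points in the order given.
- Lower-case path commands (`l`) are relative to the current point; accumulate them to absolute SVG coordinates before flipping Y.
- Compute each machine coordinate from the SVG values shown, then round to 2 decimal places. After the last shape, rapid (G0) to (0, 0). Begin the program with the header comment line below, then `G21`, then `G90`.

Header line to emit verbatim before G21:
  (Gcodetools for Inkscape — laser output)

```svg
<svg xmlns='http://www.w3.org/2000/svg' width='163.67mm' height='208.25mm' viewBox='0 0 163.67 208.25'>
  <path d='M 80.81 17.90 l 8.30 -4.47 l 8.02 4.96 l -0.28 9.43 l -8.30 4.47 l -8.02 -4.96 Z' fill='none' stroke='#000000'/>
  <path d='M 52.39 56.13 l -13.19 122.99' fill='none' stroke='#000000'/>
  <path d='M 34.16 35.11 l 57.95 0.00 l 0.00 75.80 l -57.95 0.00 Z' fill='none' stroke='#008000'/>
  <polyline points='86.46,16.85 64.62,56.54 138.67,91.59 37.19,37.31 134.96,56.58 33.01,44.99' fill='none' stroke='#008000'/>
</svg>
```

(Gcodetools for Inkscape — laser output)
G21
G90
G0 X80.81 Y190.35
M4 S840
G1 X89.11 Y194.82 F1099
G1 X97.13 Y189.86
G1 X96.85 Y180.43
G1 X88.55 Y175.96
G1 X80.53 Y180.92
G1 X80.81 Y190.35
G0 X52.39 Y152.12
M4 S840
G1 X39.20 Y29.13 F1099
G0 X34.16 Y173.14
M4 S574
G1 X92.11 Y173.14 F1758
G1 X92.11 Y97.34
G1 X34.16 Y97.34
G1 X34.16 Y173.14
G0 X86.46 Y191.40
M4 S574
G1 X64.62 Y151.71 F1758
G1 X138.67 Y116.66
G1 X37.19 Y170.94
G1 X134.96 Y151.67
G1 X33.01 Y163.26
M5
G0 X0.00 Y0.00

viewBox `0 0 163.67 208.25` with mm width/height → 1 unit = 1 mm. Flip: y_m = 208.25 − y_svg.

**Shape 1** — `<path>` regular polygon, stroke `#000000` → cut (S840, F1099). Machine vertices: (80.81,190.35) → (89.11,194.82) → (97.13,189.86) → (96.85,180.43) → (88.55,175.96) → (80.53,180.92) → (80.81,190.35). Closed: final G1 returns to the first vertex.

**Shape 2** — `<path>` line segment, stroke `#000000` → cut (S840, F1099). Machine vertices: (52.39,152.12) → (39.20,29.13). Open path.

**Shape 3** — `<path>` rectangle, stroke `#008000` → score (S574, F1758). Machine vertices: (34.16,173.14) → (92.11,173.14) → (92.11,97.34) → (34.16,97.34) → (34.16,173.14). Closed: final G1 returns to the first vertex.

**Shape 4** — `<polyline>` open polyline, stroke `#008000` → score (S574, F1758). Machine vertices: (86.46,191.40) → (64.62,151.71) → (138.67,116.66) → (37.19,170.94) → (134.96,151.67) → (33.01,163.26). Open path.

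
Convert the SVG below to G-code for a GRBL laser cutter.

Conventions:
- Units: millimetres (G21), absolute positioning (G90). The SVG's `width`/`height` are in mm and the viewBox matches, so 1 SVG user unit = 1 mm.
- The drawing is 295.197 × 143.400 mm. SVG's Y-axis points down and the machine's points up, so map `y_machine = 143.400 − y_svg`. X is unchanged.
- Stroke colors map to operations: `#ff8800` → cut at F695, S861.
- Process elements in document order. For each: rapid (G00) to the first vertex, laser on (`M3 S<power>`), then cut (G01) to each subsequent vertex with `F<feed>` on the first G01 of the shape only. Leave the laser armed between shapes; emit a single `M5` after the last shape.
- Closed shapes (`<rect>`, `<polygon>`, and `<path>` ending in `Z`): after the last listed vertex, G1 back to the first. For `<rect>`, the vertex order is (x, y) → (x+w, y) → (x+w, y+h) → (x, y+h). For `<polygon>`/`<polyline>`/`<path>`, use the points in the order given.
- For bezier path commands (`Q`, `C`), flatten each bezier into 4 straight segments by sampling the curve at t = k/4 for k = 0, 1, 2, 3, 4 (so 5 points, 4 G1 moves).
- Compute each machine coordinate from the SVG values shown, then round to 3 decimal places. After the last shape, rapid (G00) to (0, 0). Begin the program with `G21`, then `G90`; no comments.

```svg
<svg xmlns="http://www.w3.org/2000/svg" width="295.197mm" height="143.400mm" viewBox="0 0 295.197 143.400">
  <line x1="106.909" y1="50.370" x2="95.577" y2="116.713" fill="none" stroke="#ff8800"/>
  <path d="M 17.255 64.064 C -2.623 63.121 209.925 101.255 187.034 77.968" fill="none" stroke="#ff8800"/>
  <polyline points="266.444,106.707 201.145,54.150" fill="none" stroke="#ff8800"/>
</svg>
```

viewBox `0 0 295.197 143.400` with mm width/height → 1 unit = 1 mm. Flip: y_m = 143.400 − y_svg.

**Shape 1** — `<line>` line segment, stroke `#ff8800` → cut (S861, F695). Machine vertices: (106.909,93.030) → (95.577,26.687). Open path.

**Shape 2** — `<path>` cubic bezier, stroke `#ff8800` → cut (S861, F695). Control points (SVG): P0=(17.255,64.064), P1=(-2.623,63.121), P2=(209.925,101.255), P3=(187.034,77.968); sampled at t=k/4. Machine vertices: (17.255,79.336) → (38.616,74.287) → (103.274,64.005) → (167.368,57.913) → (187.034,65.432). Open path.

**Shape 3** — `<polyline>` line segment, stroke `#ff8800` → cut (S861, F695). Machine vertices: (266.444,36.693) → (201.145,89.250). Open path.

G21
G90
G00 X106.909 Y93.030
M3 S861
G01 X95.577 Y26.687 F695
G00 X17.255 Y79.336
M3 S861
G01 X38.616 Y74.287 F695
G01 X103.274 Y64.005
G01 X167.368 Y57.913
G01 X187.034 Y65.432
G00 X266.444 Y36.693
M3 S861
G01 X201.145 Y89.250 F695
M5
G00 X0.000 Y0.000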